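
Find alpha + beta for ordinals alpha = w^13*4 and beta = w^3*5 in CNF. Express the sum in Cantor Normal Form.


Ordinal addition w^13*4 + w^3*5:
Leading exponent of alpha (13) > leading exponent of beta (3).
Since alpha's term has higher exponent than beta's leading term,
the sum is simply alpha followed by beta.
Result = w^13*4 + w^3*5

w^13*4 + w^3*5


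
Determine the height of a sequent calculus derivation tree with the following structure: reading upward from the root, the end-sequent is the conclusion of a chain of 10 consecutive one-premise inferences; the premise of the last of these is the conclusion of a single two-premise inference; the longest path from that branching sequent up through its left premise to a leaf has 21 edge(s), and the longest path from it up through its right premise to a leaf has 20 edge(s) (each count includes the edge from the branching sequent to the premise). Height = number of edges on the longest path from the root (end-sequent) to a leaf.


Longest path through the left premise: 21 edges (measured from the branching sequent)
Longest path through the right premise: 20 edges
Height of the subtree rooted at the branching sequent: max(21, 20) = 21
The branching sequent sits 10 edges above the root (the chain of one-premise inferences), so height = 21 + 10 = 31

31


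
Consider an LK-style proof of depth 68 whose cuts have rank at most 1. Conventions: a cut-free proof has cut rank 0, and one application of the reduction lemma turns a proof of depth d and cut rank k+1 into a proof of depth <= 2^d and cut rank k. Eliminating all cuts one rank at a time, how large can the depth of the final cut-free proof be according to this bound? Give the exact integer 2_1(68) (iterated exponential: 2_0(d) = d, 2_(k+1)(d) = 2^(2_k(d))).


Each rank reduction sends depth d to at most 2^d; cut rank r needs r reductions.
2_0(68) = 68
2_1(68) = 2^68 = 295147905179352825856
Cut-free depth bound = 295147905179352825856

295147905179352825856


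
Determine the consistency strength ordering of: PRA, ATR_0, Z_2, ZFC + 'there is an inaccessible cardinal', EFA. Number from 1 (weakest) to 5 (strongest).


Ordering by consistency strength:
1. EFA
2. PRA
3. ATR_0
4. Z_2
5. ZFC + 'there is an inaccessible cardinal'


PRA=2, ATR_0=3, Z_2=4, ZFC + 'there is an inaccessible cardinal'=5, EFA=1


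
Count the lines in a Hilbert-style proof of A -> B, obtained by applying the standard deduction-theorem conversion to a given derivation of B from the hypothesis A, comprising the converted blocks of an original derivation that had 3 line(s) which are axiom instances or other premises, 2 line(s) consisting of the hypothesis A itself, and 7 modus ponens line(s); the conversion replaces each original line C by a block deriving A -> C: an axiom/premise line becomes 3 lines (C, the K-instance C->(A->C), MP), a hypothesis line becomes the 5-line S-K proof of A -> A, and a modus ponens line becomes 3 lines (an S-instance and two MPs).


Deduction-theorem conversion, block by block:
- 3 axiom/premise lines -> 3 lines each = 9
- 2 hypothesis lines -> 5 lines each (identity proof A->A) = 10
- 7 MP lines -> 3 lines each (S-instance, MP, MP) = 21
Total = 9 + 10 + 21 = 40 lines.

40


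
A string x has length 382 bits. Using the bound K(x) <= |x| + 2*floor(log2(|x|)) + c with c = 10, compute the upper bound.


floor(log2(382)) = 8
2 * 8 = 16
K(x) <= 382 + 16 + 10 = 408

408


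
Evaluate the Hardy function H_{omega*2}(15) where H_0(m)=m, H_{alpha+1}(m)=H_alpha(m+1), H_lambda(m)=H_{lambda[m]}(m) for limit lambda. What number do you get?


H_{omega*2}(15):
For the Hardy hierarchy, H_{omega*k}(n) = 2^k * n.
2^2 = 4.
4 * 15 = 60

60


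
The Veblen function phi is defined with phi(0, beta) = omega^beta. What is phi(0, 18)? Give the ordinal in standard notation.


phi(0, 18):
phi(0, beta) = omega^beta by definition.
phi(0, 18) = omega^18

omega^18


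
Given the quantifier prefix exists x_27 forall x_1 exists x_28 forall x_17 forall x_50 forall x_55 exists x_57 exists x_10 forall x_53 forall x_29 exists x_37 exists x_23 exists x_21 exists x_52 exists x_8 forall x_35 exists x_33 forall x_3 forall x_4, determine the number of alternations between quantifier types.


Walk the prefix and count type changes:
  position 1: exists -> forall <-- alternation
  position 2: forall -> exists <-- alternation
  position 3: exists -> forall <-- alternation
  position 4: forall -> forall
  position 5: forall -> forall
  position 6: forall -> exists <-- alternation
  position 7: exists -> exists
  position 8: exists -> forall <-- alternation
  position 9: forall -> forall
  position 10: forall -> exists <-- alternation
  position 11: exists -> exists
  position 12: exists -> exists
  position 13: exists -> exists
  position 14: exists -> exists
  position 15: exists -> forall <-- alternation
  position 16: forall -> exists <-- alternation
  position 17: exists -> forall <-- alternation
  position 18: forall -> forall
Total alternations = 9

9


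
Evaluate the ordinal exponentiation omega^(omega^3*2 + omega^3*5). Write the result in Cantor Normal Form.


omega^(omega^3*2 + omega^3*5):
Both terms of the exponent have the same exponent 3, so they merge: omega^3*2 + omega^3*5 = omega^3*(2+5) = omega^3*7.
omega raised to a CNF ordinal is a single CNF term: Result = omega^(omega^3*7)

omega^(omega^3*7)


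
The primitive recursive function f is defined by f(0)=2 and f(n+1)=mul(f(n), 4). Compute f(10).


f(0) = 2
f(1) = mul(f(0), 4) = mul(2, 4) = 8
f(2) = mul(f(1), 4) = mul(8, 4) = 32
f(3) = mul(f(2), 4) = mul(32, 4) = 128
f(4) = mul(f(3), 4) = mul(128, 4) = 512
f(5) = mul(f(4), 4) = mul(512, 4) = 2048
f(6) = mul(f(5), 4) = mul(2048, 4) = 8192
f(7) = mul(f(6), 4) = mul(8192, 4) = 32768
f(8) = mul(f(7), 4) = mul(32768, 4) = 131072
f(9) = mul(f(8), 4) = mul(131072, 4) = 524288
f(10) = mul(f(9), 4) = mul(524288, 4) = 2097152


2097152


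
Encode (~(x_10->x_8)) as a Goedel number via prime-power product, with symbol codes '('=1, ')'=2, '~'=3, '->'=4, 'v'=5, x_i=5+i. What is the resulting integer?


Formula: (~(x_10->x_8))
Symbol codes: [1, 3, 1, 15, 4, 13, 2, 2]
Primes: [2, 3, 5, 7, 11, 13, 17, 19]
p_1^1 = 2^1 = 2
p_2^3 = 3^3 = 27
p_3^1 = 5^1 = 5
p_4^15 = 7^15 = 4747561509943
p_5^4 = 11^4 = 14641
p_6^13 = 13^13 = 302875106592253
p_7^2 = 17^2 = 289
p_8^2 = 19^2 = 361
Product = 593025993350976911427386291384915507370

593025993350976911427386291384915507370


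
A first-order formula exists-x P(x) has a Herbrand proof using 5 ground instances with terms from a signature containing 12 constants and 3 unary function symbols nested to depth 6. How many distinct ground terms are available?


Herbrand terms by depth:
Depth 0: 12 constants
Depth 1: 36 new terms (running total: 48)
Depth 2: 108 new terms (running total: 156)
Depth 3: 324 new terms (running total: 480)
Depth 4: 972 new terms (running total: 1452)
Depth 5: 2916 new terms (running total: 4368)
Depth 6: 8748 new terms (running total: 13116)
Total distinct ground terms = 13116

13116


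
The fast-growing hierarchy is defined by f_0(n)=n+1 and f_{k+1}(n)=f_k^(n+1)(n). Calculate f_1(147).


f_1(147) = f_0^148(147)
f_0 adds 1 each time, applied 148 times.
f_1(147) = 147 + 148 = 295

295


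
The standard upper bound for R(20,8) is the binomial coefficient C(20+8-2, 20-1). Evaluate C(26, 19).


R(20,8) <= C(20+8-2, 20-1) = C(26, 19)
C(26, 19) = 26! / (19! * 7!)
= 657800

657800


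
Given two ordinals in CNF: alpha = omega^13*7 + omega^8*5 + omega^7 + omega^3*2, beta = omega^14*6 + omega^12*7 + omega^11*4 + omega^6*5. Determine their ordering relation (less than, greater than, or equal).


Compare term by term from highest exponent:
alpha = omega^13*7 + omega^8*5 + omega^7 + omega^3*2
beta = omega^14*6 + omega^12*7 + omega^11*4 + omega^6*5
Term 1: alpha has omega^13*7, beta has omega^14*6
Term 2: alpha has omega^8*5, beta has omega^12*7
Term 3: alpha has omega^7*1, beta has omega^11*4
Term 4: alpha has omega^3*2, beta has omega^6*5
Result: alpha < beta

alpha < beta


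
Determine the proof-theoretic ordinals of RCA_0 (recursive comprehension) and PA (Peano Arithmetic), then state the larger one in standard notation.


Proof-theoretic ordinal of RCA_0 (recursive comprehension): omega^omega
Proof-theoretic ordinal of PA (Peano Arithmetic): epsilon_0
Comparing: omega^omega < epsilon_0.
The larger ordinal is epsilon_0 (from PA (Peano Arithmetic)).

epsilon_0


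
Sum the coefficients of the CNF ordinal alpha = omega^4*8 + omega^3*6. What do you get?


CNF: omega^4*8 + omega^3*6
Coefficients: 8 + 6 = 14

14


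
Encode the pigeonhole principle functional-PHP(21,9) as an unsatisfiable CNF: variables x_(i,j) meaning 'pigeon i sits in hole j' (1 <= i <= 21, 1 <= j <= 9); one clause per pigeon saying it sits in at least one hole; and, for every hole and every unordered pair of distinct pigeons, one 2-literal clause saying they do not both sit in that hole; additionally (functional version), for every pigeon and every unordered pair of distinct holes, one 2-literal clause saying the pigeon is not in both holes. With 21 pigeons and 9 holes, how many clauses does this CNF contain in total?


functional-PHP(21,9): 21 pigeons, 9 holes, 21*9 = 189 variables.
- pigeon clauses: one per pigeon -> 21 clauses
- hole clauses: 9 holes * C(21,2) = 9 * 210 -> 1890 clauses
- functional clauses: 21 pigeons * C(9,2) = 21 * 36 -> 756 clauses
Total clauses = 21 + 1890 + 756 = 2667

2667


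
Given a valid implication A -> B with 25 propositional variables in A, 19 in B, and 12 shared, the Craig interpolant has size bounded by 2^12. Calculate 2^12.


Shared atoms = 12
Craig interpolant size bound = 2^12
= 4096

4096


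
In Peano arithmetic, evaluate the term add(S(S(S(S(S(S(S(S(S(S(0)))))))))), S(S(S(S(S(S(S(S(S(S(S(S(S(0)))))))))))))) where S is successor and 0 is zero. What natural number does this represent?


add(S^10(0), S^13(0)):
S^10(0) = 10
S^13(0) = 13
10 + 13 = 23

23


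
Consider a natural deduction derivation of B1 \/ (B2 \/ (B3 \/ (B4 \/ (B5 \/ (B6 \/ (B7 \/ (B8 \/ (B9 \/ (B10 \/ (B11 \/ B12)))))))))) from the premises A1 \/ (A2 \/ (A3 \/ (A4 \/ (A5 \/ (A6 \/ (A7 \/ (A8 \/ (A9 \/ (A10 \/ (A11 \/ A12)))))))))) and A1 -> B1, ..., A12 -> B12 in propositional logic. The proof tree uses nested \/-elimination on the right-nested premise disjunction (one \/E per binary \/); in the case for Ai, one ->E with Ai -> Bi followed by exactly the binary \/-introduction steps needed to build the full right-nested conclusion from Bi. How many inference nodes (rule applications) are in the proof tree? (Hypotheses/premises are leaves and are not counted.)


Constructive dilemma with 12 branches, all disjunctions right-nested:
- \/E: the premise has 11 binary \/, each eliminated once: 11 nodes.
- ->E: one per case (Ai with Ai -> Bi gives Bi): 12 nodes.
- \/I: in case i < n, Bi needs 1 step to form Bi \/ (B(i+1) \/ ...) and then i-1 steps to prepend B(i-1), ..., B1, i.e. i steps; in case i = n, B12 needs 11 prepend steps.
  \/I total = (1 + 2 + ... + 11) + 11 = 66 + 11 = 77 nodes.
Total = 11 + 12 + 77 = 100

100


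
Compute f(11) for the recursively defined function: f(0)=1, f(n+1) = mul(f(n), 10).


f(0) = 1
f(1) = mul(f(0), 10) = mul(1, 10) = 10
f(2) = mul(f(1), 10) = mul(10, 10) = 100
f(3) = mul(f(2), 10) = mul(100, 10) = 1000
f(4) = mul(f(3), 10) = mul(1000, 10) = 10000
f(5) = mul(f(4), 10) = mul(10000, 10) = 100000
f(6) = mul(f(5), 10) = mul(100000, 10) = 1000000
f(7) = mul(f(6), 10) = mul(1000000, 10) = 10000000
f(8) = mul(f(7), 10) = mul(10000000, 10) = 100000000
f(9) = mul(f(8), 10) = mul(100000000, 10) = 1000000000
f(10) = mul(f(9), 10) = mul(1000000000, 10) = 10000000000
f(11) = mul(f(10), 10) = mul(10000000000, 10) = 100000000000


100000000000


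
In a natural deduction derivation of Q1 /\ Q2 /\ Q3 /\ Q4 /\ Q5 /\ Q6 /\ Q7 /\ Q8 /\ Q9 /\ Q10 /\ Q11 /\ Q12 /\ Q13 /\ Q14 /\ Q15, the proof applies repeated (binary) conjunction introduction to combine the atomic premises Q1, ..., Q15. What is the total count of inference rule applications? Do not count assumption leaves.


The target conjunction has 15 conjuncts, i.e. 14 binary /\ connectives.
Each conjunction-intro joins two pieces, so 15 atoms require 15-1 = 14 applications.
Total inference nodes = 14

14


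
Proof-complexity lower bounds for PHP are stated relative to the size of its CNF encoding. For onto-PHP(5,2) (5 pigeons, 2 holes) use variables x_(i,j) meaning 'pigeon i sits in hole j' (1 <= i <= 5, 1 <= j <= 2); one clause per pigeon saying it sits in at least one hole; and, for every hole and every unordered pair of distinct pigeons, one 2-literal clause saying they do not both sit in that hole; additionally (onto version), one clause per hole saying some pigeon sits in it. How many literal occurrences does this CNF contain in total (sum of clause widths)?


onto-PHP(5,2): 5 pigeons, 2 holes, 5*2 = 10 variables.
- pigeon clauses: one per pigeon -> 5 clauses of width 2 -> 10 literals
- hole clauses: 2 holes * C(5,2) = 2 * 10 -> 20 clauses of width 2 -> 40 literals
- onto clauses: one per hole -> 2 clauses of width 5 -> 10 literals
Total literal occurrences = 10 + 40 + 10 = 60

60


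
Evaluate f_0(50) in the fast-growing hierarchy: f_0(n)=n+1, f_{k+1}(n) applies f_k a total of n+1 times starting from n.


f_0(50) = 50 + 1 = 51

51


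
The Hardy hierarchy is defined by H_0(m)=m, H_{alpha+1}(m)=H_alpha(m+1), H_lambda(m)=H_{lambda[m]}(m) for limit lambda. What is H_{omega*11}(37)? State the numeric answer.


H_{omega*11}(37):
For the Hardy hierarchy, H_{omega*k}(n) = 2^k * n.
2^11 = 2048.
2048 * 37 = 75776

75776


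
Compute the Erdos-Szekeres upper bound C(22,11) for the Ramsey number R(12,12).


R(12,12) <= C(12+12-2, 12-1) = C(22, 11)
C(22, 11) = 22! / (11! * 11!)
= 705432

705432


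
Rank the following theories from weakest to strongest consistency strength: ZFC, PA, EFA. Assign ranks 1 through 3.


Ordering by consistency strength:
1. EFA
2. PA
3. ZFC


ZFC=3, PA=2, EFA=1


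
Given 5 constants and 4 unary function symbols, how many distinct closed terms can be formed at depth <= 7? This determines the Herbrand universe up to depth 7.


Herbrand terms by depth:
Depth 0: 5 constants
Depth 1: 20 new terms (running total: 25)
Depth 2: 80 new terms (running total: 105)
Depth 3: 320 new terms (running total: 425)
Depth 4: 1280 new terms (running total: 1705)
Depth 5: 5120 new terms (running total: 6825)
Depth 6: 20480 new terms (running total: 27305)
Depth 7: 81920 new terms (running total: 109225)
Total distinct ground terms = 109225

109225


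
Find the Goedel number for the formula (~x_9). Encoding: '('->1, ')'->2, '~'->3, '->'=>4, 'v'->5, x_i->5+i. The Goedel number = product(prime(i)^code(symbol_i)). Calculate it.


Formula: (~x_9)
Symbol codes: [1, 3, 14, 2]
Primes: [2, 3, 5, 7]
p_1^1 = 2^1 = 2
p_2^3 = 3^3 = 27
p_3^14 = 5^14 = 6103515625
p_4^2 = 7^2 = 49
Product = 16149902343750

16149902343750


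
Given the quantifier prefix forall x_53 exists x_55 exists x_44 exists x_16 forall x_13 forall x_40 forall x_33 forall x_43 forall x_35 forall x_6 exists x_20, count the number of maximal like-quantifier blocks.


Alternations = 3.
Blocks = alternations + 1 = 4

4


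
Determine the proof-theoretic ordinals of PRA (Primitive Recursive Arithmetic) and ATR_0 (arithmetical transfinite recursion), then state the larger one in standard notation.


Proof-theoretic ordinal of PRA (Primitive Recursive Arithmetic): omega^omega
Proof-theoretic ordinal of ATR_0 (arithmetical transfinite recursion): Gamma_0
Comparing: omega^omega < Gamma_0.
The larger ordinal is Gamma_0 (from ATR_0 (arithmetical transfinite recursion)).

Gamma_0


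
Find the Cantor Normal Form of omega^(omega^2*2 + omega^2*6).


omega^(omega^2*2 + omega^2*6):
Both terms of the exponent have the same exponent 2, so they merge: omega^2*2 + omega^2*6 = omega^2*(2+6) = omega^2*8.
omega raised to a CNF ordinal is a single CNF term: Result = omega^(omega^2*8)

omega^(omega^2*8)


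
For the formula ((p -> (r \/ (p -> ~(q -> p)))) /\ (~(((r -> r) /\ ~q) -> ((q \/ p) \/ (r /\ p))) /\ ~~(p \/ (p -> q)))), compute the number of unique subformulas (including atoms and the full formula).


Formula: ((p -> (r \/ (p -> ~(q -> p)))) /\ (~(((r -> r) /\ ~q) -> ((q \/ p) \/ (r /\ p))) /\ ~~(p \/ (p -> q))))
Subformulas found:
  1. r
  2. q
  3. p
  4. ~q
  5. (q \/ p)
  6. (r /\ p)
  7. (q -> p)
  8. (r -> r)
  9. (p -> q)
  10. ~(q -> p)
  11. (p \/ (p -> q))
  12. (p -> ~(q -> p))
  13. ((r -> r) /\ ~q)
  14. ~(p \/ (p -> q))
  15. ~~(p \/ (p -> q))
  16. ((q \/ p) \/ (r /\ p))
  17. (r \/ (p -> ~(q -> p)))
  18. (p -> (r \/ (p -> ~(q -> p))))
  19. (((r -> r) /\ ~q) -> ((q \/ p) \/ (r /\ p)))
  20. ~(((r -> r) /\ ~q) -> ((q \/ p) \/ (r /\ p)))
  21. (~(((r -> r) /\ ~q) -> ((q \/ p) \/ (r /\ p))) /\ ~~(p \/ (p -> q)))
  22. ((p -> (r \/ (p -> ~(q -> p)))) /\ (~(((r -> r) /\ ~q) -> ((q \/ p) \/ (r /\ p))) /\ ~~(p \/ (p -> q))))
Total distinct subformulas = 22

22


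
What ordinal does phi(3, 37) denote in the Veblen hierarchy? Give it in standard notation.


phi(3, 37):
phi(3, beta) = eta_beta (the beta-th eta number, fixed point of zeta).
phi(3, 37) = eta_37

eta_37


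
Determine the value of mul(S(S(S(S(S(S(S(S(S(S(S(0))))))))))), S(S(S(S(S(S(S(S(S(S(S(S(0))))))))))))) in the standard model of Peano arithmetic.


mul(S^11(0), S^12(0)):
S^11(0) = 11
S^12(0) = 12
11 * 12 = 132

132


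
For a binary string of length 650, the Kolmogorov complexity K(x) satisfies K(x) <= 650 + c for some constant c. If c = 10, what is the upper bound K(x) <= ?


K(x) <= |x| + c = 650 + 10 = 660

660


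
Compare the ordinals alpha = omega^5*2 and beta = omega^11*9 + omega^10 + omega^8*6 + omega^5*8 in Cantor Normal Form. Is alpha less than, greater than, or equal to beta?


Compare term by term from highest exponent:
alpha = omega^5*2
beta = omega^11*9 + omega^10 + omega^8*6 + omega^5*8
Term 1: alpha has omega^5*2, beta has omega^11*9
Term 2: alpha has omega^0*0, beta has omega^10*1
Term 3: alpha has omega^0*0, beta has omega^8*6
Term 4: alpha has omega^0*0, beta has omega^5*8
Result: alpha < beta

alpha < beta


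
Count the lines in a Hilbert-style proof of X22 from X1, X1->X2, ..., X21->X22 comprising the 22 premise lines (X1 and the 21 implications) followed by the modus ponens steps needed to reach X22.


We have 22 premise lines: X1 and 21 implications.
Each implication is detached once by MP, giving 21 MP lines.
22 premise lines + 21 MP lines = 43 total lines.

43


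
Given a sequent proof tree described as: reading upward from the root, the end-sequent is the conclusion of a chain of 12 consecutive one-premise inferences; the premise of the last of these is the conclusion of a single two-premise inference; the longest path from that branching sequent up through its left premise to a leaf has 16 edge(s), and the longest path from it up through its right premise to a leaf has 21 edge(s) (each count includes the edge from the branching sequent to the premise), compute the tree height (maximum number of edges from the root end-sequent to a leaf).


Longest path through the left premise: 16 edges (measured from the branching sequent)
Longest path through the right premise: 21 edges
Height of the subtree rooted at the branching sequent: max(16, 21) = 21
The branching sequent sits 12 edges above the root (the chain of one-premise inferences), so height = 21 + 12 = 33

33


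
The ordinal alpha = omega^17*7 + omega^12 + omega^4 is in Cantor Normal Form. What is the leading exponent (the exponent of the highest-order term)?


CNF: omega^17*7 + omega^12 + omega^4
The leading term is omega^17*7, which has exponent 17.

17


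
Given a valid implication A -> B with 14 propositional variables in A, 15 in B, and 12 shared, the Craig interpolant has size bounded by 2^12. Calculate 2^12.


Shared atoms = 12
Craig interpolant size bound = 2^12
= 4096

4096


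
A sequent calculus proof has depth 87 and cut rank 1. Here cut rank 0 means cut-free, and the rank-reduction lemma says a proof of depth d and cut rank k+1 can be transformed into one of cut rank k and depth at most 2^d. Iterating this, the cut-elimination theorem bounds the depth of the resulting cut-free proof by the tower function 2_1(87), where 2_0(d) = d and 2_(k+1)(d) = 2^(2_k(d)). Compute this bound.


Each rank reduction sends depth d to at most 2^d; cut rank r needs r reductions.
2_0(87) = 87
2_1(87) = 2^87 = 154742504910672534362390528
Cut-free depth bound = 154742504910672534362390528

154742504910672534362390528


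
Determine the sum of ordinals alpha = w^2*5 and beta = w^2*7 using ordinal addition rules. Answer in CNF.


Ordinal addition w^2*5 + w^2*7:
Both terms have the same exponent 2.
w^e*c + w^e*d = w^e*(c+d).
Result = w^2*(5+7) = w^2*12

w^2*12


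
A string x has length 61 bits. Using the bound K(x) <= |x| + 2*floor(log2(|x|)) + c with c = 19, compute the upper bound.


floor(log2(61)) = 5
2 * 5 = 10
K(x) <= 61 + 10 + 19 = 90

90


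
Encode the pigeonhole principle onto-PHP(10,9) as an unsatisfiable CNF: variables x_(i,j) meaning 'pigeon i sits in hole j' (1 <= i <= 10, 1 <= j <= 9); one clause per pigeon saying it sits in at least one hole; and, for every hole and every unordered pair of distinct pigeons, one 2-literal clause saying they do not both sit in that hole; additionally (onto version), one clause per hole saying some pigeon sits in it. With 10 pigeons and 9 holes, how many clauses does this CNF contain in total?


onto-PHP(10,9): 10 pigeons, 9 holes, 10*9 = 90 variables.
- pigeon clauses: one per pigeon -> 10 clauses
- hole clauses: 9 holes * C(10,2) = 9 * 45 -> 405 clauses
- onto clauses: one per hole -> 9 clauses
Total clauses = 10 + 405 + 9 = 424

424


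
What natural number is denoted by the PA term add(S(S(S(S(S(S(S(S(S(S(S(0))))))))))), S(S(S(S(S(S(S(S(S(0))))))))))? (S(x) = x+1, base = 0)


add(S^11(0), S^9(0)):
S^11(0) = 11
S^9(0) = 9
11 + 9 = 20

20


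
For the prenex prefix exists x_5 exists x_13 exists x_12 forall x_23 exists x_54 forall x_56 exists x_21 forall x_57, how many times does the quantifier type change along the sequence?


Walk the prefix and count type changes:
  position 1: exists -> exists
  position 2: exists -> exists
  position 3: exists -> forall <-- alternation
  position 4: forall -> exists <-- alternation
  position 5: exists -> forall <-- alternation
  position 6: forall -> exists <-- alternation
  position 7: exists -> forall <-- alternation
Total alternations = 5

5


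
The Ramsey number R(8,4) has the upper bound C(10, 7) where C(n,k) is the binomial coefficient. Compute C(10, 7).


R(8,4) <= C(8+4-2, 8-1) = C(10, 7)
C(10, 7) = 10! / (7! * 3!)
= 120

120


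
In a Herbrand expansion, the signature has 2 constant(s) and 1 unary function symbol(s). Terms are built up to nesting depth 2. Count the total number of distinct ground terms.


Herbrand terms by depth:
Depth 0: 2 constants
Depth 1: 2 new terms (running total: 4)
Depth 2: 2 new terms (running total: 6)
Total distinct ground terms = 6

6


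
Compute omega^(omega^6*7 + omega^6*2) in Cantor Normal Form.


omega^(omega^6*7 + omega^6*2):
Both terms of the exponent have the same exponent 6, so they merge: omega^6*7 + omega^6*2 = omega^6*(7+2) = omega^6*9.
omega raised to a CNF ordinal is a single CNF term: Result = omega^(omega^6*9)

omega^(omega^6*9)


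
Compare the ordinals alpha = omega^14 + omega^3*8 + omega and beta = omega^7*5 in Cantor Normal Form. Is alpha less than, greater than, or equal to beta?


Compare term by term from highest exponent:
alpha = omega^14 + omega^3*8 + omega
beta = omega^7*5
Term 1: alpha has omega^14*1, beta has omega^7*5
Term 2: alpha has omega^3*8, beta has omega^0*0
Term 3: alpha has omega^1*1, beta has omega^0*0
Result: alpha > beta

alpha > beta


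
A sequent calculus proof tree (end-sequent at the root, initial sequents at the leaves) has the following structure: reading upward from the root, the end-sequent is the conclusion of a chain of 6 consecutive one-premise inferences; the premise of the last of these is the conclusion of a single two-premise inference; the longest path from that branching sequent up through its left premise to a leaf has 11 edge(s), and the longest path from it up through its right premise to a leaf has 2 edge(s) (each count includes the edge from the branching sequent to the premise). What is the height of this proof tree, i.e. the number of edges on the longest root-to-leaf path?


Longest path through the left premise: 11 edges (measured from the branching sequent)
Longest path through the right premise: 2 edges
Height of the subtree rooted at the branching sequent: max(11, 2) = 11
The branching sequent sits 6 edges above the root (the chain of one-premise inferences), so height = 11 + 6 = 17

17


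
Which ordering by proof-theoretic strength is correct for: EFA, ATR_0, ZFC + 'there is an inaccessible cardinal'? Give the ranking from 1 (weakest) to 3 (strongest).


Ordering by consistency strength:
1. EFA
2. ATR_0
3. ZFC + 'there is an inaccessible cardinal'


EFA=1, ATR_0=2, ZFC + 'there is an inaccessible cardinal'=3


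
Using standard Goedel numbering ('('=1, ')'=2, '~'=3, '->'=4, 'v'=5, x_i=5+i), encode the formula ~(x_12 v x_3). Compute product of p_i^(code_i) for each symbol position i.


Formula: ~(x_12 v x_3)
Symbol codes: [3, 1, 17, 5, 8, 2]
Primes: [2, 3, 5, 7, 11, 13]
p_1^3 = 2^3 = 8
p_2^1 = 3^1 = 3
p_3^17 = 5^17 = 762939453125
p_4^5 = 7^5 = 16807
p_5^8 = 11^8 = 214358881
p_6^2 = 13^2 = 169
Product = 11148583767543145751953125000

11148583767543145751953125000


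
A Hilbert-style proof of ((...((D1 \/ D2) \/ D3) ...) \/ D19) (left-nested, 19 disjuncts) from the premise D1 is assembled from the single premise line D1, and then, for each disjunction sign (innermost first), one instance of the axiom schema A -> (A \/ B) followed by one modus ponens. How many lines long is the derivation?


Building the left-nested 19-ary disjunction from D1:
- 1 premise line (D1)
- 19 disjuncts means 18 disjunction signs; each needs 1 axiom instance + 1 MP = 2 lines: 2 * 18 = 36
Total = 1 + 36 = 37 lines.

37


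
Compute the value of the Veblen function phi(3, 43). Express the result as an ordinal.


phi(3, 43):
phi(3, beta) = eta_beta (the beta-th eta number, fixed point of zeta).
phi(3, 43) = eta_43

eta_43


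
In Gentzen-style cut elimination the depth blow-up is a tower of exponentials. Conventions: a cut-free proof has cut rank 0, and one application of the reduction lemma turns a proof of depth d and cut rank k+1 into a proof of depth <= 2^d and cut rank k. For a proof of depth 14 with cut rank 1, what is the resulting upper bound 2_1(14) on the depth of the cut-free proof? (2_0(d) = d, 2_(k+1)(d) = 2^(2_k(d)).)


Each rank reduction sends depth d to at most 2^d; cut rank r needs r reductions.
2_0(14) = 14
2_1(14) = 2^14 = 16384
Cut-free depth bound = 16384

16384


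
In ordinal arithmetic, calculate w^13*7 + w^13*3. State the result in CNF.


Ordinal addition w^13*7 + w^13*3:
Both terms have the same exponent 13.
w^e*c + w^e*d = w^e*(c+d).
Result = w^13*(7+3) = w^13*10

w^13*10


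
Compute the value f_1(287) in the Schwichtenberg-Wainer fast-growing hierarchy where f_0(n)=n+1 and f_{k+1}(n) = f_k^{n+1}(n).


f_1(287) = f_0^288(287)
f_0 adds 1 each time, applied 288 times.
f_1(287) = 287 + 288 = 575

575


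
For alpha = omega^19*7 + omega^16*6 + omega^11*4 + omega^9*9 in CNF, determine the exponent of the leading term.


CNF: omega^19*7 + omega^16*6 + omega^11*4 + omega^9*9
The leading term is omega^19*7, which has exponent 19.

19


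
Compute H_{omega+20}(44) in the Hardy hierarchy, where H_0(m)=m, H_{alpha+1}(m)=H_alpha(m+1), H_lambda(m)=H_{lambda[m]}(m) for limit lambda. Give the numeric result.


H_{omega+20}(44):
Unwind the 20 successor steps: H_{omega+20}(44) = H_omega(44+20) = H_omega(64).
H_omega(m) = H_m(m) = m + m = 2m.
Result = 2 * 64 = 128

128


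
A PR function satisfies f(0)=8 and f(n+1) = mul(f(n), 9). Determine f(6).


f(0) = 8
f(1) = mul(f(0), 9) = mul(8, 9) = 72
f(2) = mul(f(1), 9) = mul(72, 9) = 648
f(3) = mul(f(2), 9) = mul(648, 9) = 5832
f(4) = mul(f(3), 9) = mul(5832, 9) = 52488
f(5) = mul(f(4), 9) = mul(52488, 9) = 472392
f(6) = mul(f(5), 9) = mul(472392, 9) = 4251528


4251528


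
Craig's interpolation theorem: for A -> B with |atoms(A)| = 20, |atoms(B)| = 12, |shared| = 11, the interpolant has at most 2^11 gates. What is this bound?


Shared atoms = 11
Craig interpolant size bound = 2^11
= 2048

2048


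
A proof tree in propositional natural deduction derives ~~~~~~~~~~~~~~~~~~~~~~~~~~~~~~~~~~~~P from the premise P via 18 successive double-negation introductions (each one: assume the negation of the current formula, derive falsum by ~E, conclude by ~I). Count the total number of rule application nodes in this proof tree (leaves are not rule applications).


Each double-negation introduction (from C infer ~~C) uses 2 inference nodes: one ~E (C and ~C give falsum) and one ~I (discharge ~C).
18 double negations = 18 * 2 = 36 inference nodes.

36


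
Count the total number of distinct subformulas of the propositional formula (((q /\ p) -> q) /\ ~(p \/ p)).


Formula: (((q /\ p) -> q) /\ ~(p \/ p))
Subformulas found:
  1. q
  2. p
  3. (p \/ p)
  4. (q /\ p)
  5. ~(p \/ p)
  6. ((q /\ p) -> q)
  7. (((q /\ p) -> q) /\ ~(p \/ p))
Total distinct subformulas = 7

7


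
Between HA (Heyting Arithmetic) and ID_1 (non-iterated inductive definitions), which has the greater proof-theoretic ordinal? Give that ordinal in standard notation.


Proof-theoretic ordinal of HA (Heyting Arithmetic): epsilon_0
Proof-theoretic ordinal of ID_1 (non-iterated inductive definitions): psi_0(epsilon_{Omega+1})
Comparing: epsilon_0 < psi_0(epsilon_{Omega+1}).
The larger ordinal is psi_0(epsilon_{Omega+1}) (from ID_1 (non-iterated inductive definitions)).

psi_0(epsilon_{Omega+1})


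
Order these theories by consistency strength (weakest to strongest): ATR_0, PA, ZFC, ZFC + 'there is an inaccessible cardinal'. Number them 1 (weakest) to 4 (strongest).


Ordering by consistency strength:
1. PA
2. ATR_0
3. ZFC
4. ZFC + 'there is an inaccessible cardinal'


ATR_0=2, PA=1, ZFC=3, ZFC + 'there is an inaccessible cardinal'=4


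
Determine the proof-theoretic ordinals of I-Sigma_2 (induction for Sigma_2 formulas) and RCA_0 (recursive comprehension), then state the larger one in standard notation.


Proof-theoretic ordinal of I-Sigma_2 (induction for Sigma_2 formulas): omega^(omega^omega)
Proof-theoretic ordinal of RCA_0 (recursive comprehension): omega^omega
Comparing: omega^omega < omega^(omega^omega).
The larger ordinal is omega^(omega^omega) (from I-Sigma_2 (induction for Sigma_2 formulas)).

omega^(omega^omega)


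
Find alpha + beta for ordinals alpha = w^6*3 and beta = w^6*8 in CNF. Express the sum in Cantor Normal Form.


Ordinal addition w^6*3 + w^6*8:
Both terms have the same exponent 6.
w^e*c + w^e*d = w^e*(c+d).
Result = w^6*(3+8) = w^6*11

w^6*11


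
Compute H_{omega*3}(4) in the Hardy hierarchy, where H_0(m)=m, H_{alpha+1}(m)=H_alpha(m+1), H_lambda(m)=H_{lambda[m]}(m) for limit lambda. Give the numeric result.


H_{omega*3}(4):
For the Hardy hierarchy, H_{omega*k}(n) = 2^k * n.
2^3 = 8.
8 * 4 = 32

32


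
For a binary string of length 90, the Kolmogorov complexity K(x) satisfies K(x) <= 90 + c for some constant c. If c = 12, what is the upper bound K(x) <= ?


K(x) <= |x| + c = 90 + 12 = 102

102


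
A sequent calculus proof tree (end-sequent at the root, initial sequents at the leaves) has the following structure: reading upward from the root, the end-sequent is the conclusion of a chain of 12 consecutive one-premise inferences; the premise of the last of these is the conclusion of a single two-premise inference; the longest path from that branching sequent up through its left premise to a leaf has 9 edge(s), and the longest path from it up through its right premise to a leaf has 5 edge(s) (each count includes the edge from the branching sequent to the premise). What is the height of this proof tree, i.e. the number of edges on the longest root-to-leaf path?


Longest path through the left premise: 9 edges (measured from the branching sequent)
Longest path through the right premise: 5 edges
Height of the subtree rooted at the branching sequent: max(9, 5) = 9
The branching sequent sits 12 edges above the root (the chain of one-premise inferences), so height = 9 + 12 = 21

21


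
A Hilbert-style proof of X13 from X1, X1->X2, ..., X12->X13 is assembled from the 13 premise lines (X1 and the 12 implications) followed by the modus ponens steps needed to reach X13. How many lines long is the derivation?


We have 13 premise lines: X1 and 12 implications.
Each implication is detached once by MP, giving 12 MP lines.
13 premise lines + 12 MP lines = 25 total lines.

25


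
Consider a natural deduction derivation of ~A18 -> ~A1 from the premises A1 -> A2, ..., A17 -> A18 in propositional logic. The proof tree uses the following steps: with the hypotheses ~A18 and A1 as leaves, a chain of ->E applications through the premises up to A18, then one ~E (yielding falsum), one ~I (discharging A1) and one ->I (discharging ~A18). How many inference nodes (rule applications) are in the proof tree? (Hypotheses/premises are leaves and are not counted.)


From hypothesis A1, 17 ->E steps along the 17 premises yield A18.
~E with hypothesis ~A18 gives falsum (1 node); ~I discharging A1 gives ~A1 (1 node); ->I discharging ~A18 gives the goal (1 node).
Total = 17 + 3 = 20 inference nodes.

20


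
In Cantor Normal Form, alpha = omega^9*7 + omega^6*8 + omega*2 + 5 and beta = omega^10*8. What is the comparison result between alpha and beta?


Compare term by term from highest exponent:
alpha = omega^9*7 + omega^6*8 + omega*2 + 5
beta = omega^10*8
Term 1: alpha has omega^9*7, beta has omega^10*8
Term 2: alpha has omega^6*8, beta has omega^0*0
Term 3: alpha has omega^1*2, beta has omega^0*0
Term 4: alpha has omega^0*5, beta has omega^0*0
Result: alpha < beta

alpha < beta


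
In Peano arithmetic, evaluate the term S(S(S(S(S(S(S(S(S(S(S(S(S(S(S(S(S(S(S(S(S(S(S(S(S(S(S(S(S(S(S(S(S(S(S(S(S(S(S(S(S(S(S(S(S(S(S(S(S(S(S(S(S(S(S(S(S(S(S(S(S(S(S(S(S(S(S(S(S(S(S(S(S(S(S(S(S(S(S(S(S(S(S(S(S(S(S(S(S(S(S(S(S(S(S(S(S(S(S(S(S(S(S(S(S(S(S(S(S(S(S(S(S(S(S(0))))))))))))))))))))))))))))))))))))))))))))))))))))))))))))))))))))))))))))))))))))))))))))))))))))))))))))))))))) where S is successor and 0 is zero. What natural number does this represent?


Counting successors applied to 0:
115 applications of S to 0 = 115

115


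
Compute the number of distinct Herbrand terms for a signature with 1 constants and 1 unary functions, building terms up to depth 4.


Herbrand terms by depth:
Depth 0: 1 constants
Depth 1: 1 new terms (running total: 2)
Depth 2: 1 new terms (running total: 3)
Depth 3: 1 new terms (running total: 4)
Depth 4: 1 new terms (running total: 5)
Total distinct ground terms = 5

5


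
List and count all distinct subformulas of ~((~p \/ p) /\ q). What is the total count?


Formula: ~((~p \/ p) /\ q)
Subformulas found:
  1. q
  2. p
  3. ~p
  4. (~p \/ p)
  5. ((~p \/ p) /\ q)
  6. ~((~p \/ p) /\ q)
Total distinct subformulas = 6

6


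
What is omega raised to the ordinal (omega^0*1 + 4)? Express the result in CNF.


omega^(omega^0*1 + 4):
omega^0 = 1, so the exponent is 1 + 4 = 5 (finite ordinal addition).
Result = omega^5, already a single CNF term.

omega^5


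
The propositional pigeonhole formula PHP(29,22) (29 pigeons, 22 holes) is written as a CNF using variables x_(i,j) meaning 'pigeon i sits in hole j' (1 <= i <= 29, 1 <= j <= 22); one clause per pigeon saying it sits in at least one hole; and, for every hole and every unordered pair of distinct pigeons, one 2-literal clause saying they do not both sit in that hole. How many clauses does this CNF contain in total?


PHP(29,22): 29 pigeons, 22 holes, 29*22 = 638 variables.
- pigeon clauses: one per pigeon -> 29 clauses
- hole clauses: 22 holes * C(29,2) = 22 * 406 -> 8932 clauses
Total clauses = 29 + 8932 = 8961

8961


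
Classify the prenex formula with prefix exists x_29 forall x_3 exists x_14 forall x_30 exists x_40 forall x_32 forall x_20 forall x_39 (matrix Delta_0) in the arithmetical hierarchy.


Leading quantifier is exists, so the class is Sigma.
Number of quantifier blocks = alternations + 1 = 5 + 1 = 6.
Classification: Sigma_6

Sigma_6


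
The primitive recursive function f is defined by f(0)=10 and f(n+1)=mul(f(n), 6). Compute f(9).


f(0) = 10
f(1) = mul(f(0), 6) = mul(10, 6) = 60
f(2) = mul(f(1), 6) = mul(60, 6) = 360
f(3) = mul(f(2), 6) = mul(360, 6) = 2160
f(4) = mul(f(3), 6) = mul(2160, 6) = 12960
f(5) = mul(f(4), 6) = mul(12960, 6) = 77760
f(6) = mul(f(5), 6) = mul(77760, 6) = 466560
f(7) = mul(f(6), 6) = mul(466560, 6) = 2799360
f(8) = mul(f(7), 6) = mul(2799360, 6) = 16796160
f(9) = mul(f(8), 6) = mul(16796160, 6) = 100776960


100776960


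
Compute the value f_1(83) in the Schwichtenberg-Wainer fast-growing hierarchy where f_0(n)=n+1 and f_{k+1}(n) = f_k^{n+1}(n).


f_1(83) = f_0^84(83)
f_0 adds 1 each time, applied 84 times.
f_1(83) = 83 + 84 = 167

167


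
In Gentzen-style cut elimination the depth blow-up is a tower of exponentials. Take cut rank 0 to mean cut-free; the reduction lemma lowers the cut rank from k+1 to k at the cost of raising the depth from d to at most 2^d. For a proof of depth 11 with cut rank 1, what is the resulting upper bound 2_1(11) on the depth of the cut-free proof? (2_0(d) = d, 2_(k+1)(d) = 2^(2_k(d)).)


Each rank reduction sends depth d to at most 2^d; cut rank r needs r reductions.
2_0(11) = 11
2_1(11) = 2^11 = 2048
Cut-free depth bound = 2048

2048


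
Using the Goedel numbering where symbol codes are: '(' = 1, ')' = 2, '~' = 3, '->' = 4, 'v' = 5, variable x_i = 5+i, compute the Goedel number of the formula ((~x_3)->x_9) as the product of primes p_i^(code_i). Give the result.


Formula: ((~x_3)->x_9)
Symbol codes: [1, 1, 3, 8, 2, 4, 14, 2]
Primes: [2, 3, 5, 7, 11, 13, 17, 19]
p_1^1 = 2^1 = 2
p_2^1 = 3^1 = 3
p_3^3 = 5^3 = 125
p_4^8 = 7^8 = 5764801
p_5^2 = 11^2 = 121
p_6^4 = 13^4 = 28561
p_7^14 = 17^14 = 168377826559400929
p_8^2 = 19^2 = 361
Product = 908231298989739394289520800866716750

908231298989739394289520800866716750


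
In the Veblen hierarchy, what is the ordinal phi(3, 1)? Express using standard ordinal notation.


phi(3, 1):
phi(3, beta) = eta_beta (the beta-th eta number, fixed point of zeta).
phi(3, 1) = eta_1

eta_1


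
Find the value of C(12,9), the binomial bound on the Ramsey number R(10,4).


R(10,4) <= C(10+4-2, 10-1) = C(12, 9)
C(12, 9) = 12! / (9! * 3!)
= 220

220


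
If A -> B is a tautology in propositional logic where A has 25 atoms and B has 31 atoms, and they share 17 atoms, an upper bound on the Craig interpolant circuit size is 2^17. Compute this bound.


Shared atoms = 17
Craig interpolant size bound = 2^17
= 131072

131072


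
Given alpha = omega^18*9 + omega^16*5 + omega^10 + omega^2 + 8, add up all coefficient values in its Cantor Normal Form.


CNF: omega^18*9 + omega^16*5 + omega^10 + omega^2 + 8
Coefficients: 9 + 5 + 1 + 1 + 8 = 24

24


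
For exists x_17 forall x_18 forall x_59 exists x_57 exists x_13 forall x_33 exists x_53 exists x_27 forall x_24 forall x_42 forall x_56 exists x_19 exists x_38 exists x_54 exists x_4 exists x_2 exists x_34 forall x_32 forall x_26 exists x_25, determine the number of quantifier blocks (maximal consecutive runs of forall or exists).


Alternations = 8.
Blocks = alternations + 1 = 9

9


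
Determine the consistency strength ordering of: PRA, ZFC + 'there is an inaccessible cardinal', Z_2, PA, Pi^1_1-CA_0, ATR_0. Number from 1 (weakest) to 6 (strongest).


Ordering by consistency strength:
1. PRA
2. PA
3. ATR_0
4. Pi^1_1-CA_0
5. Z_2
6. ZFC + 'there is an inaccessible cardinal'


PRA=1, ZFC + 'there is an inaccessible cardinal'=6, Z_2=5, PA=2, Pi^1_1-CA_0=4, ATR_0=3
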